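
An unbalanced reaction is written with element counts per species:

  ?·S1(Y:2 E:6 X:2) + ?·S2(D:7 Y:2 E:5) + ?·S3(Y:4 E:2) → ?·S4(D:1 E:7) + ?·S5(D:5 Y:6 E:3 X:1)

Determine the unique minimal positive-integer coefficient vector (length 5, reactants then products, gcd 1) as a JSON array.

D: 3·0+5·7+5·0 = 35 | 5·1+6·5 = 35
Y: 3·2+5·2+5·4 = 36 | 5·0+6·6 = 36
E: 3·6+5·5+5·2 = 53 | 5·7+6·3 = 53
X: 3·2+5·0+5·0 = 6 | 5·0+6·1 = 6
gcd(3,5,5,5,6) = 1

Coefficients: [3, 5, 5, 5, 6]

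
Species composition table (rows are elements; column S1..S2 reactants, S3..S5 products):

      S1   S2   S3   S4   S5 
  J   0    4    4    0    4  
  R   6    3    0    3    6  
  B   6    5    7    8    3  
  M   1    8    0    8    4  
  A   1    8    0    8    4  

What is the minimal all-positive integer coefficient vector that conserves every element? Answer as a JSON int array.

Coefficients: [4, 6, 1, 4, 5]

J: 4·0+6·4 = 24 | 1·4+4·0+5·4 = 24
R: 4·6+6·3 = 42 | 1·0+4·3+5·6 = 42
B: 4·6+6·5 = 54 | 1·7+4·8+5·3 = 54
M: 4·1+6·8 = 52 | 1·0+4·8+5·4 = 52
A: 4·1+6·8 = 52 | 1·0+4·8+5·4 = 52
gcd(4,6,1,4,5) = 1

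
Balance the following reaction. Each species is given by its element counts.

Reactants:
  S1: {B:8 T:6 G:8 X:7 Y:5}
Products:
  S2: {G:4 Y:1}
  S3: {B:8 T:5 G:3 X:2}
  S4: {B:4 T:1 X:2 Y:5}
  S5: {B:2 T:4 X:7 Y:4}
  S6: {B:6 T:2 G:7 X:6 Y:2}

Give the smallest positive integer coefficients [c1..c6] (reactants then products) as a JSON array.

Coefficients: [5, 6, 3, 1, 3, 1]

B: 5·8 = 40 | 6·0+3·8+1·4+3·2+1·6 = 40
T: 5·6 = 30 | 6·0+3·5+1·1+3·4+1·2 = 30
G: 5·8 = 40 | 6·4+3·3+1·0+3·0+1·7 = 40
X: 5·7 = 35 | 6·0+3·2+1·2+3·7+1·6 = 35
Y: 5·5 = 25 | 6·1+3·0+1·5+3·4+1·2 = 25
gcd(5,6,3,1,3,1) = 1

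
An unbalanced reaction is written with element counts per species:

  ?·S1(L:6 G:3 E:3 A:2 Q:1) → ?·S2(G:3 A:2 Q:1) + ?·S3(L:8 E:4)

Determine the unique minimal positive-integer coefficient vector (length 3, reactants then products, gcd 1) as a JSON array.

L: 4·6 = 24 | 4·0+3·8 = 24
G: 4·3 = 12 | 4·3+3·0 = 12
E: 4·3 = 12 | 4·0+3·4 = 12
A: 4·2 = 8 | 4·2+3·0 = 8
Q: 4·1 = 4 | 4·1+3·0 = 4
gcd(4,4,3) = 1

Coefficients: [4, 4, 3]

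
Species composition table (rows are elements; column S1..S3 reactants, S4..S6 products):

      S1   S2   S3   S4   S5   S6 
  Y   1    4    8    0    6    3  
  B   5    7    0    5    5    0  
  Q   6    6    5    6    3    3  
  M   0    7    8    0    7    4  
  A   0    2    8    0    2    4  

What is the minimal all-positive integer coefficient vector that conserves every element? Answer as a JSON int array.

Y: 4·1+5·4+3·8 = 48 | 6·0+5·6+6·3 = 48
B: 4·5+5·7+3·0 = 55 | 6·5+5·5+6·0 = 55
Q: 4·6+5·6+3·5 = 69 | 6·6+5·3+6·3 = 69
M: 4·0+5·7+3·8 = 59 | 6·0+5·7+6·4 = 59
A: 4·0+5·2+3·8 = 34 | 6·0+5·2+6·4 = 34
gcd(4,5,3,6,5,6) = 1

Coefficients: [4, 5, 3, 6, 5, 6]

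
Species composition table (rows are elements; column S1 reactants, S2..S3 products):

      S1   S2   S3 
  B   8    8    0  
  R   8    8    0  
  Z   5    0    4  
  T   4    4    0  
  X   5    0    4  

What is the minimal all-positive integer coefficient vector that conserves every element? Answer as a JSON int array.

Coefficients: [4, 4, 5]

B: 4·8 = 32 | 4·8+5·0 = 32
R: 4·8 = 32 | 4·8+5·0 = 32
Z: 4·5 = 20 | 4·0+5·4 = 20
T: 4·4 = 16 | 4·4+5·0 = 16
X: 4·5 = 20 | 4·0+5·4 = 20
gcd(4,4,5) = 1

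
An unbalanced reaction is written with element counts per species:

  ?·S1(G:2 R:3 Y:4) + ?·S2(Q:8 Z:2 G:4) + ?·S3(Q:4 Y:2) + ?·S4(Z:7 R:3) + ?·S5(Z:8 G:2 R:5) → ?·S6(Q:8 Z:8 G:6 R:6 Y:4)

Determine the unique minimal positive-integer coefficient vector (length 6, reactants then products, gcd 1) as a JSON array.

Q: 5·0+5·8+2·4+2·0+3·0 = 48 | 6·8 = 48
Z: 5·0+5·2+2·0+2·7+3·8 = 48 | 6·8 = 48
G: 5·2+5·4+2·0+2·0+3·2 = 36 | 6·6 = 36
R: 5·3+5·0+2·0+2·3+3·5 = 36 | 6·6 = 36
Y: 5·4+5·0+2·2+2·0+3·0 = 24 | 6·4 = 24
gcd(5,5,2,2,3,6) = 1

Coefficients: [5, 5, 2, 2, 3, 6]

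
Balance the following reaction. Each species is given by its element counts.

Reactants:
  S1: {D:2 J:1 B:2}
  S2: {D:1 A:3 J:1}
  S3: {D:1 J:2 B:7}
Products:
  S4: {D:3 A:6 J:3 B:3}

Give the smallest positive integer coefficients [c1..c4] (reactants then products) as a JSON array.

D: 1·2+6·1+1·1 = 9 | 3·3 = 9
A: 1·0+6·3+1·0 = 18 | 3·6 = 18
J: 1·1+6·1+1·2 = 9 | 3·3 = 9
B: 1·2+6·0+1·7 = 9 | 3·3 = 9
gcd(1,6,1,3) = 1

Coefficients: [1, 6, 1, 3]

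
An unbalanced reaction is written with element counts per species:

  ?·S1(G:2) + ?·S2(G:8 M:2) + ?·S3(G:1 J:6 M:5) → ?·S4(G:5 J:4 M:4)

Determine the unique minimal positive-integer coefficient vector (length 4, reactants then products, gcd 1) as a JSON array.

Coefficients: [5, 2, 4, 6]

G: 5·2+2·8+4·1 = 30 | 6·5 = 30
J: 5·0+2·0+4·6 = 24 | 6·4 = 24
M: 5·0+2·2+4·5 = 24 | 6·4 = 24
gcd(5,2,4,6) = 1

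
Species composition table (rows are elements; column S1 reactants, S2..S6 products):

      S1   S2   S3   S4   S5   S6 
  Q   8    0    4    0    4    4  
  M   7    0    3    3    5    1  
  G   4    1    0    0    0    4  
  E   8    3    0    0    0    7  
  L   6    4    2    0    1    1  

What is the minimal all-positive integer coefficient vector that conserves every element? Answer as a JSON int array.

Q: 5·8 = 40 | 4·0+4·4+3·0+2·4+4·4 = 40
M: 5·7 = 35 | 4·0+4·3+3·3+2·5+4·1 = 35
G: 5·4 = 20 | 4·1+4·0+3·0+2·0+4·4 = 20
E: 5·8 = 40 | 4·3+4·0+3·0+2·0+4·7 = 40
L: 5·6 = 30 | 4·4+4·2+3·0+2·1+4·1 = 30
gcd(5,4,4,3,2,4) = 1

Coefficients: [5, 4, 4, 3, 2, 4]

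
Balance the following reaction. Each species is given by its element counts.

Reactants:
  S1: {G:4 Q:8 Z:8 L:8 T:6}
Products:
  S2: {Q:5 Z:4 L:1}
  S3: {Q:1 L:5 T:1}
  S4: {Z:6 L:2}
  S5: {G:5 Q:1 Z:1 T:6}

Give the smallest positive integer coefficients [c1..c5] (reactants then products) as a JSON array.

Coefficients: [5, 6, 6, 2, 4]

G: 5·4 = 20 | 6·0+6·0+2·0+4·5 = 20
Q: 5·8 = 40 | 6·5+6·1+2·0+4·1 = 40
Z: 5·8 = 40 | 6·4+6·0+2·6+4·1 = 40
L: 5·8 = 40 | 6·1+6·5+2·2+4·0 = 40
T: 5·6 = 30 | 6·0+6·1+2·0+4·6 = 30
gcd(5,6,6,2,4) = 1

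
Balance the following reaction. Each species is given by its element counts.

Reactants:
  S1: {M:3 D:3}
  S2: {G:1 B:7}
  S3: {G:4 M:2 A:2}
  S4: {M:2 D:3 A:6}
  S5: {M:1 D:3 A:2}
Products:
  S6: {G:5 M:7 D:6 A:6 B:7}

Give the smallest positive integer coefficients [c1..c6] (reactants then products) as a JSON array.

Coefficients: [6, 5, 5, 3, 1, 5]

G: 6·0+5·1+5·4+3·0+1·0 = 25 | 5·5 = 25
M: 6·3+5·0+5·2+3·2+1·1 = 35 | 5·7 = 35
D: 6·3+5·0+5·0+3·3+1·3 = 30 | 5·6 = 30
A: 6·0+5·0+5·2+3·6+1·2 = 30 | 5·6 = 30
B: 6·0+5·7+5·0+3·0+1·0 = 35 | 5·7 = 35
gcd(6,5,5,3,1,5) = 1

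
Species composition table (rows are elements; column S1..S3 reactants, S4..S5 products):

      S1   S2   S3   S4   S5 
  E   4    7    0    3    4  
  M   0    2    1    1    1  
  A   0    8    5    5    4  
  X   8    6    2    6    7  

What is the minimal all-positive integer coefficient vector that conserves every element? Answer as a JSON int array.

E: 5·4+2·7+6·0 = 34 | 6·3+4·4 = 34
M: 5·0+2·2+6·1 = 10 | 6·1+4·1 = 10
A: 5·0+2·8+6·5 = 46 | 6·5+4·4 = 46
X: 5·8+2·6+6·2 = 64 | 6·6+4·7 = 64
gcd(5,2,6,6,4) = 1

Coefficients: [5, 2, 6, 6, 4]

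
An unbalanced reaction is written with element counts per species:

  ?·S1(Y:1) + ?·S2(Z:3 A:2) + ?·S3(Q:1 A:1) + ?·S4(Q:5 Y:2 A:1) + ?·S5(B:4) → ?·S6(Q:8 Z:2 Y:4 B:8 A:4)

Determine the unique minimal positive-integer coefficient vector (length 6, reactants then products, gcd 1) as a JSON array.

Coefficients: [4, 2, 4, 4, 6, 3]

Q: 4·0+2·0+4·1+4·5+6·0 = 24 | 3·8 = 24
Z: 4·0+2·3+4·0+4·0+6·0 = 6 | 3·2 = 6
Y: 4·1+2·0+4·0+4·2+6·0 = 12 | 3·4 = 12
B: 4·0+2·0+4·0+4·0+6·4 = 24 | 3·8 = 24
A: 4·0+2·2+4·1+4·1+6·0 = 12 | 3·4 = 12
gcd(4,2,4,4,6,3) = 1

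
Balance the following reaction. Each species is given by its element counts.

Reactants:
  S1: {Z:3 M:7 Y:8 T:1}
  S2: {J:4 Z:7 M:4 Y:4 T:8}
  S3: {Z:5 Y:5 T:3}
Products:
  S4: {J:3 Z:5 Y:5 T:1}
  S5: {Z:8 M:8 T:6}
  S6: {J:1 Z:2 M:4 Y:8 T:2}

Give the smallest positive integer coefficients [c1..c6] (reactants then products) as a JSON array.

J: 4·0+2·4+1·0 = 8 | 1·3+2·0+5·1 = 8
Z: 4·3+2·7+1·5 = 31 | 1·5+2·8+5·2 = 31
M: 4·7+2·4+1·0 = 36 | 1·0+2·8+5·4 = 36
Y: 4·8+2·4+1·5 = 45 | 1·5+2·0+5·8 = 45
T: 4·1+2·8+1·3 = 23 | 1·1+2·6+5·2 = 23
gcd(4,2,1,1,2,5) = 1

Coefficients: [4, 2, 1, 1, 2, 5]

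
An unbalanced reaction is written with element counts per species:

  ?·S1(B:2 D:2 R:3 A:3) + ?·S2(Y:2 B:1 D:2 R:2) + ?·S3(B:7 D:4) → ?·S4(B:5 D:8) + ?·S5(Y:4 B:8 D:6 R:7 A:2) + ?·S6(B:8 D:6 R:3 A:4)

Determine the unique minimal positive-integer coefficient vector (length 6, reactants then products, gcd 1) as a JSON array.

Coefficients: [6, 6, 5, 1, 3, 3]

Y: 6·0+6·2+5·0 = 12 | 1·0+3·4+3·0 = 12
B: 6·2+6·1+5·7 = 53 | 1·5+3·8+3·8 = 53
D: 6·2+6·2+5·4 = 44 | 1·8+3·6+3·6 = 44
R: 6·3+6·2+5·0 = 30 | 1·0+3·7+3·3 = 30
A: 6·3+6·0+5·0 = 18 | 1·0+3·2+3·4 = 18
gcd(6,6,5,1,3,3) = 1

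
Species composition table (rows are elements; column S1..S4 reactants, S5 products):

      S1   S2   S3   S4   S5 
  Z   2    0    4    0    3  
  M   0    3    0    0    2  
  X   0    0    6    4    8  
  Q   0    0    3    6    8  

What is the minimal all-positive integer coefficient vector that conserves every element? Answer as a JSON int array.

Coefficients: [1, 4, 4, 6, 6]

Z: 1·2+4·0+4·4+6·0 = 18 | 6·3 = 18
M: 1·0+4·3+4·0+6·0 = 12 | 6·2 = 12
X: 1·0+4·0+4·6+6·4 = 48 | 6·8 = 48
Q: 1·0+4·0+4·3+6·6 = 48 | 6·8 = 48
gcd(1,4,4,6,6) = 1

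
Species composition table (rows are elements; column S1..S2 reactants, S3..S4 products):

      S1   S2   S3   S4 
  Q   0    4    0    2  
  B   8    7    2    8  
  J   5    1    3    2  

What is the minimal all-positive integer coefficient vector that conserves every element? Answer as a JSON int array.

Coefficients: [3, 2, 3, 4]

Q: 3·0+2·4 = 8 | 3·0+4·2 = 8
B: 3·8+2·7 = 38 | 3·2+4·8 = 38
J: 3·5+2·1 = 17 | 3·3+4·2 = 17
gcd(3,2,3,4) = 1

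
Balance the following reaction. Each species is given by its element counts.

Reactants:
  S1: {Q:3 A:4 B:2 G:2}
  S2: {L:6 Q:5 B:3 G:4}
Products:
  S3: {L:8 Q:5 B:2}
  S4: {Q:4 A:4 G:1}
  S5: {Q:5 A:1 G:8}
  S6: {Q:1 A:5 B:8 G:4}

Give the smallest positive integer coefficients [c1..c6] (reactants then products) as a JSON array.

Coefficients: [5, 4, 3, 2, 2, 2]

L: 5·0+4·6 = 24 | 3·8+2·0+2·0+2·0 = 24
Q: 5·3+4·5 = 35 | 3·5+2·4+2·5+2·1 = 35
A: 5·4+4·0 = 20 | 3·0+2·4+2·1+2·5 = 20
B: 5·2+4·3 = 22 | 3·2+2·0+2·0+2·8 = 22
G: 5·2+4·4 = 26 | 3·0+2·1+2·8+2·4 = 26
gcd(5,4,3,2,2,2) = 1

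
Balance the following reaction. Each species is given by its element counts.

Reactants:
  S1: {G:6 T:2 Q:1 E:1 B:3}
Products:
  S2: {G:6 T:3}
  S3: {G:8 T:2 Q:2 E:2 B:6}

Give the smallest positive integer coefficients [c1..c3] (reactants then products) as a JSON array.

Coefficients: [6, 2, 3]

G: 6·6 = 36 | 2·6+3·8 = 36
T: 6·2 = 12 | 2·3+3·2 = 12
Q: 6·1 = 6 | 2·0+3·2 = 6
E: 6·1 = 6 | 2·0+3·2 = 6
B: 6·3 = 18 | 2·0+3·6 = 18
gcd(6,2,3) = 1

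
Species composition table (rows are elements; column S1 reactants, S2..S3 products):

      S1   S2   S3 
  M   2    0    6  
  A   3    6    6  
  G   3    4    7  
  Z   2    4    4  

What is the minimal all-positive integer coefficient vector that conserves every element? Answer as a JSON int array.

Coefficients: [6, 1, 2]

M: 6·2 = 12 | 1·0+2·6 = 12
A: 6·3 = 18 | 1·6+2·6 = 18
G: 6·3 = 18 | 1·4+2·7 = 18
Z: 6·2 = 12 | 1·4+2·4 = 12
gcd(6,1,2) = 1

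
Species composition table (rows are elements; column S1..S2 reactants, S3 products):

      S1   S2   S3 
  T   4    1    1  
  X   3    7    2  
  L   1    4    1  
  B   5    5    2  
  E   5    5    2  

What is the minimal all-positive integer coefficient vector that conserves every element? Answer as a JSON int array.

Coefficients: [1, 1, 5]

T: 1·4+1·1 = 5 | 5·1 = 5
X: 1·3+1·7 = 10 | 5·2 = 10
L: 1·1+1·4 = 5 | 5·1 = 5
B: 1·5+1·5 = 10 | 5·2 = 10
E: 1·5+1·5 = 10 | 5·2 = 10
gcd(1,1,5) = 1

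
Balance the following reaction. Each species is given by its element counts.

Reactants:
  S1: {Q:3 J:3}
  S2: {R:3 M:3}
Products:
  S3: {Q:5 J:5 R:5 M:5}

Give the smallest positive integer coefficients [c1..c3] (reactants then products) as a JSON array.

Coefficients: [5, 5, 3]

Q: 5·3+5·0 = 15 | 3·5 = 15
J: 5·3+5·0 = 15 | 3·5 = 15
R: 5·0+5·3 = 15 | 3·5 = 15
M: 5·0+5·3 = 15 | 3·5 = 15
gcd(5,5,3) = 1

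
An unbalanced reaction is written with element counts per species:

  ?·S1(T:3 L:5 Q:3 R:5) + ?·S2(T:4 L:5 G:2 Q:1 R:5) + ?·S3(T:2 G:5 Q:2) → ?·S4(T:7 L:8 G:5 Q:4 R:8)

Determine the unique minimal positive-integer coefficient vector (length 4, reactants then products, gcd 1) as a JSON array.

Coefficients: [3, 5, 3, 5]

T: 3·3+5·4+3·2 = 35 | 5·7 = 35
L: 3·5+5·5+3·0 = 40 | 5·8 = 40
G: 3·0+5·2+3·5 = 25 | 5·5 = 25
Q: 3·3+5·1+3·2 = 20 | 5·4 = 20
R: 3·5+5·5+3·0 = 40 | 5·8 = 40
gcd(3,5,3,5) = 1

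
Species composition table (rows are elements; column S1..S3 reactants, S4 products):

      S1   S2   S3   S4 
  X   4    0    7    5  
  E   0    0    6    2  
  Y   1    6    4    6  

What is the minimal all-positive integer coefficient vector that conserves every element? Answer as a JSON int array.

X: 2·4+2·0+1·7 = 15 | 3·5 = 15
E: 2·0+2·0+1·6 = 6 | 3·2 = 6
Y: 2·1+2·6+1·4 = 18 | 3·6 = 18
gcd(2,2,1,3) = 1

Coefficients: [2, 2, 1, 3]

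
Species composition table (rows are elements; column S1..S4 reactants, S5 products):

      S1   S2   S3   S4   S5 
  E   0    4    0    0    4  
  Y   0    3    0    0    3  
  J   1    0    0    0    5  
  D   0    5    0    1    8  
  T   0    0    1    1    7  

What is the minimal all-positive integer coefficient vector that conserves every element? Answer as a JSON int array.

Coefficients: [5, 1, 4, 3, 1]

E: 5·0+1·4+4·0+3·0 = 4 | 1·4 = 4
Y: 5·0+1·3+4·0+3·0 = 3 | 1·3 = 3
J: 5·1+1·0+4·0+3·0 = 5 | 1·5 = 5
D: 5·0+1·5+4·0+3·1 = 8 | 1·8 = 8
T: 5·0+1·0+4·1+3·1 = 7 | 1·7 = 7
gcd(5,1,4,3,1) = 1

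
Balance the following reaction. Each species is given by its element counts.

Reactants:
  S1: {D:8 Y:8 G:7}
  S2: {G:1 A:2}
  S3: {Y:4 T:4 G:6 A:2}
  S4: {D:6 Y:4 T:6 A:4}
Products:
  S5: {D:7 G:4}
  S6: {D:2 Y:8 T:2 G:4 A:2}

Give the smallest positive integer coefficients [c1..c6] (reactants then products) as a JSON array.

D: 4·8+2·0+1·0+1·6 = 38 | 4·7+5·2 = 38
Y: 4·8+2·0+1·4+1·4 = 40 | 4·0+5·8 = 40
T: 4·0+2·0+1·4+1·6 = 10 | 4·0+5·2 = 10
G: 4·7+2·1+1·6+1·0 = 36 | 4·4+5·4 = 36
A: 4·0+2·2+1·2+1·4 = 10 | 4·0+5·2 = 10
gcd(4,2,1,1,4,5) = 1

Coefficients: [4, 2, 1, 1, 4, 5]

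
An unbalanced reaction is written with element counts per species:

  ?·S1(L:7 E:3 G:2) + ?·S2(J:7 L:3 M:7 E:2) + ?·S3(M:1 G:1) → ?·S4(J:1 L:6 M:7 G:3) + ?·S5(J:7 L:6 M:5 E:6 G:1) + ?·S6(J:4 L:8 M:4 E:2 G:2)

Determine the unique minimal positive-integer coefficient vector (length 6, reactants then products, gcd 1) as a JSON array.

Coefficients: [6, 6, 4, 2, 4, 3]

J: 6·0+6·7+4·0 = 42 | 2·1+4·7+3·4 = 42
L: 6·7+6·3+4·0 = 60 | 2·6+4·6+3·8 = 60
M: 6·0+6·7+4·1 = 46 | 2·7+4·5+3·4 = 46
E: 6·3+6·2+4·0 = 30 | 2·0+4·6+3·2 = 30
G: 6·2+6·0+4·1 = 16 | 2·3+4·1+3·2 = 16
gcd(6,6,4,2,4,3) = 1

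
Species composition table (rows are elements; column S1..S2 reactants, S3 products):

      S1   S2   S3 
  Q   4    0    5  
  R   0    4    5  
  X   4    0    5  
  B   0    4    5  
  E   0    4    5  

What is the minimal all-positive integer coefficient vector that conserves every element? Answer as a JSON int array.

Coefficients: [5, 5, 4]

Q: 5·4+5·0 = 20 | 4·5 = 20
R: 5·0+5·4 = 20 | 4·5 = 20
X: 5·4+5·0 = 20 | 4·5 = 20
B: 5·0+5·4 = 20 | 4·5 = 20
E: 5·0+5·4 = 20 | 4·5 = 20
gcd(5,5,4) = 1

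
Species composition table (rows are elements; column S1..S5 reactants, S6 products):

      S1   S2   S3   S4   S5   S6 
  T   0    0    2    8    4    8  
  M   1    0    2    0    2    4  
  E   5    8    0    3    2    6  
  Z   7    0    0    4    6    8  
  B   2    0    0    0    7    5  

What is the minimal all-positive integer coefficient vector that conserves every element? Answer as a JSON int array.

Coefficients: [2, 1, 6, 2, 3, 5]

T: 2·0+1·0+6·2+2·8+3·4 = 40 | 5·8 = 40
M: 2·1+1·0+6·2+2·0+3·2 = 20 | 5·4 = 20
E: 2·5+1·8+6·0+2·3+3·2 = 30 | 5·6 = 30
Z: 2·7+1·0+6·0+2·4+3·6 = 40 | 5·8 = 40
B: 2·2+1·0+6·0+2·0+3·7 = 25 | 5·5 = 25
gcd(2,1,6,2,3,5) = 1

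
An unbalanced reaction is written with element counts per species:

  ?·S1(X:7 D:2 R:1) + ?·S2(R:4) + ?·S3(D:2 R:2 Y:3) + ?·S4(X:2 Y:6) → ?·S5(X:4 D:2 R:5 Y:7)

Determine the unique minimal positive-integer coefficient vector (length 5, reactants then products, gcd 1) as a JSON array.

X: 2·7+5·0+4·0+5·2 = 24 | 6·4 = 24
D: 2·2+5·0+4·2+5·0 = 12 | 6·2 = 12
R: 2·1+5·4+4·2+5·0 = 30 | 6·5 = 30
Y: 2·0+5·0+4·3+5·6 = 42 | 6·7 = 42
gcd(2,5,4,5,6) = 1

Coefficients: [2, 5, 4, 5, 6]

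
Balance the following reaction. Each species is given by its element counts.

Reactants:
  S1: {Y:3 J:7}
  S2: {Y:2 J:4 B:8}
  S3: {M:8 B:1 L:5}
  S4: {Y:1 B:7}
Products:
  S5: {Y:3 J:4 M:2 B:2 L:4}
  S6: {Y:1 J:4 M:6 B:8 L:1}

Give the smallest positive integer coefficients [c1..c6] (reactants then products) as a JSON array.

Coefficients: [4, 5, 6, 2, 6, 6]

Y: 4·3+5·2+6·0+2·1 = 24 | 6·3+6·1 = 24
J: 4·7+5·4+6·0+2·0 = 48 | 6·4+6·4 = 48
M: 4·0+5·0+6·8+2·0 = 48 | 6·2+6·6 = 48
B: 4·0+5·8+6·1+2·7 = 60 | 6·2+6·8 = 60
L: 4·0+5·0+6·5+2·0 = 30 | 6·4+6·1 = 30
gcd(4,5,6,2,6,6) = 1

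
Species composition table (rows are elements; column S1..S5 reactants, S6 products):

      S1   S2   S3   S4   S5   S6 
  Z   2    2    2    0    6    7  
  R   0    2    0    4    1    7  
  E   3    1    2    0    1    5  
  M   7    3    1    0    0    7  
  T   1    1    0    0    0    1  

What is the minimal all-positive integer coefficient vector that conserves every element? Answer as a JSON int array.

Coefficients: [3, 1, 4, 6, 2, 4]

Z: 3·2+1·2+4·2+6·0+2·6 = 28 | 4·7 = 28
R: 3·0+1·2+4·0+6·4+2·1 = 28 | 4·7 = 28
E: 3·3+1·1+4·2+6·0+2·1 = 20 | 4·5 = 20
M: 3·7+1·3+4·1+6·0+2·0 = 28 | 4·7 = 28
T: 3·1+1·1+4·0+6·0+2·0 = 4 | 4·1 = 4
gcd(3,1,4,6,2,4) = 1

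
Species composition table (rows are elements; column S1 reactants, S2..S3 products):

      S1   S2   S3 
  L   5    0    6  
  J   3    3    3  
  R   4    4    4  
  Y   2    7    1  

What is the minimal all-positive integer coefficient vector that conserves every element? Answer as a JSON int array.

Coefficients: [6, 1, 5]

L: 6·5 = 30 | 1·0+5·6 = 30
J: 6·3 = 18 | 1·3+5·3 = 18
R: 6·4 = 24 | 1·4+5·4 = 24
Y: 6·2 = 12 | 1·7+5·1 = 12
gcd(6,1,5) = 1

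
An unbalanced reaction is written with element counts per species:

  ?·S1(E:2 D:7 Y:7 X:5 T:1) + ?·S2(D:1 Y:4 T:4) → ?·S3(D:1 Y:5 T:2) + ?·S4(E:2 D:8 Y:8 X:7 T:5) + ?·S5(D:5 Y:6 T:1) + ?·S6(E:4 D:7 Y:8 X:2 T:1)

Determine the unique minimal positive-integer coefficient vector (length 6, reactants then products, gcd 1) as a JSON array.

E: 6·2+6·0 = 12 | 4·0+4·2+1·0+1·4 = 12
D: 6·7+6·1 = 48 | 4·1+4·8+1·5+1·7 = 48
Y: 6·7+6·4 = 66 | 4·5+4·8+1·6+1·8 = 66
X: 6·5+6·0 = 30 | 4·0+4·7+1·0+1·2 = 30
T: 6·1+6·4 = 30 | 4·2+4·5+1·1+1·1 = 30
gcd(6,6,4,4,1,1) = 1

Coefficients: [6, 6, 4, 4, 1, 1]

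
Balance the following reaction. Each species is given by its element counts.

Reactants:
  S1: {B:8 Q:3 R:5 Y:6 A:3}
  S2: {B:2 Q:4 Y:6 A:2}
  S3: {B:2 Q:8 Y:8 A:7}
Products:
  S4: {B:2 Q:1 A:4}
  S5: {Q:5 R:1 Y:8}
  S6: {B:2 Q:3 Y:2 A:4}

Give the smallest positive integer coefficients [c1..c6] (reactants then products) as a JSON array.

Coefficients: [1, 1, 5, 4, 5, 6]

B: 1·8+1·2+5·2 = 20 | 4·2+5·0+6·2 = 20
Q: 1·3+1·4+5·8 = 47 | 4·1+5·5+6·3 = 47
R: 1·5+1·0+5·0 = 5 | 4·0+5·1+6·0 = 5
Y: 1·6+1·6+5·8 = 52 | 4·0+5·8+6·2 = 52
A: 1·3+1·2+5·7 = 40 | 4·4+5·0+6·4 = 40
gcd(1,1,5,4,5,6) = 1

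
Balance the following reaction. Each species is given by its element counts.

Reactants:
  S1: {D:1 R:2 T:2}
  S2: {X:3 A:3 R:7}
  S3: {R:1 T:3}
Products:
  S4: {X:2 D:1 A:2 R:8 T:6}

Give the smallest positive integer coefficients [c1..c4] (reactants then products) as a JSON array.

Coefficients: [3, 2, 4, 3]

X: 3·0+2·3+4·0 = 6 | 3·2 = 6
D: 3·1+2·0+4·0 = 3 | 3·1 = 3
A: 3·0+2·3+4·0 = 6 | 3·2 = 6
R: 3·2+2·7+4·1 = 24 | 3·8 = 24
T: 3·2+2·0+4·3 = 18 | 3·6 = 18
gcd(3,2,4,3) = 1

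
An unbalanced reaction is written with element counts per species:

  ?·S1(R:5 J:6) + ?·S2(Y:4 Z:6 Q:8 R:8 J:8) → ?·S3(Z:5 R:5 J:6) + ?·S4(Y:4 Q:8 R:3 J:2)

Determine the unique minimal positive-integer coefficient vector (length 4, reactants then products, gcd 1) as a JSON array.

Y: 1·0+5·4 = 20 | 6·0+5·4 = 20
Z: 1·0+5·6 = 30 | 6·5+5·0 = 30
Q: 1·0+5·8 = 40 | 6·0+5·8 = 40
R: 1·5+5·8 = 45 | 6·5+5·3 = 45
J: 1·6+5·8 = 46 | 6·6+5·2 = 46
gcd(1,5,6,5) = 1

Coefficients: [1, 5, 6, 5]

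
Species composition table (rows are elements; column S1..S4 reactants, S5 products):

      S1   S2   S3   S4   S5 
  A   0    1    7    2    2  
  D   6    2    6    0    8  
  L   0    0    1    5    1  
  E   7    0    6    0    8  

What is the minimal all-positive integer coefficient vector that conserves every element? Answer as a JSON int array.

Coefficients: [6, 3, 1, 1, 6]

A: 6·0+3·1+1·7+1·2 = 12 | 6·2 = 12
D: 6·6+3·2+1·6+1·0 = 48 | 6·8 = 48
L: 6·0+3·0+1·1+1·5 = 6 | 6·1 = 6
E: 6·7+3·0+1·6+1·0 = 48 | 6·8 = 48
gcd(6,3,1,1,6) = 1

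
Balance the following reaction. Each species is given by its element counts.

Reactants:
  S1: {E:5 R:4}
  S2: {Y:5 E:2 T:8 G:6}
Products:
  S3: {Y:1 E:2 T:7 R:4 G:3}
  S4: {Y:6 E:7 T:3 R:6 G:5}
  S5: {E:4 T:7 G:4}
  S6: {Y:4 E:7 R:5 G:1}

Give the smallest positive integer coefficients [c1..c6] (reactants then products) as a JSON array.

Coefficients: [5, 3, 1, 1, 2, 2]

Y: 5·0+3·5 = 15 | 1·1+1·6+2·0+2·4 = 15
E: 5·5+3·2 = 31 | 1·2+1·7+2·4+2·7 = 31
T: 5·0+3·8 = 24 | 1·7+1·3+2·7+2·0 = 24
R: 5·4+3·0 = 20 | 1·4+1·6+2·0+2·5 = 20
G: 5·0+3·6 = 18 | 1·3+1·5+2·4+2·1 = 18
gcd(5,3,1,1,2,2) = 1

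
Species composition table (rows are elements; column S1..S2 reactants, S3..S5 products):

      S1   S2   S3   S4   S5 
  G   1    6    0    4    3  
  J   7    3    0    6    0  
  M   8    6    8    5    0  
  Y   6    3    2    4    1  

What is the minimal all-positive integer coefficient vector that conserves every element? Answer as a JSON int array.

Coefficients: [3, 5, 3, 6, 3]

G: 3·1+5·6 = 33 | 3·0+6·4+3·3 = 33
J: 3·7+5·3 = 36 | 3·0+6·6+3·0 = 36
M: 3·8+5·6 = 54 | 3·8+6·5+3·0 = 54
Y: 3·6+5·3 = 33 | 3·2+6·4+3·1 = 33
gcd(3,5,3,6,3) = 1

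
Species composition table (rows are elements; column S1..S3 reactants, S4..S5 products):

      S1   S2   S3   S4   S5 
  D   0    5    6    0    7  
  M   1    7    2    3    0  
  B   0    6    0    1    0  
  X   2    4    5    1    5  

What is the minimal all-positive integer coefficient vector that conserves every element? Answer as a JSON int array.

D: 1·0+1·5+5·6 = 35 | 6·0+5·7 = 35
M: 1·1+1·7+5·2 = 18 | 6·3+5·0 = 18
B: 1·0+1·6+5·0 = 6 | 6·1+5·0 = 6
X: 1·2+1·4+5·5 = 31 | 6·1+5·5 = 31
gcd(1,1,5,6,5) = 1

Coefficients: [1, 1, 5, 6, 5]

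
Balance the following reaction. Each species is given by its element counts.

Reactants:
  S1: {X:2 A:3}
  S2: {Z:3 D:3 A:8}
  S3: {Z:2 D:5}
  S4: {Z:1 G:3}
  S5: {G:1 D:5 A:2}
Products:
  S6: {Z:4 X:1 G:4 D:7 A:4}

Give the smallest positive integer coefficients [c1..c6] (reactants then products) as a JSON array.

Z: 2·0+1·3+4·2+5·1+1·0 = 16 | 4·4 = 16
X: 2·2+1·0+4·0+5·0+1·0 = 4 | 4·1 = 4
G: 2·0+1·0+4·0+5·3+1·1 = 16 | 4·4 = 16
D: 2·0+1·3+4·5+5·0+1·5 = 28 | 4·7 = 28
A: 2·3+1·8+4·0+5·0+1·2 = 16 | 4·4 = 16
gcd(2,1,4,5,1,4) = 1

Coefficients: [2, 1, 4, 5, 1, 4]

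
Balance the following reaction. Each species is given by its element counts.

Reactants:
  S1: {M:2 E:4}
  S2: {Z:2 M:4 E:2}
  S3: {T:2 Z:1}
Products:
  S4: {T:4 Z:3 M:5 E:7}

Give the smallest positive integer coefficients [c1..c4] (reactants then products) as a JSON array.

T: 3·0+1·0+4·2 = 8 | 2·4 = 8
Z: 3·0+1·2+4·1 = 6 | 2·3 = 6
M: 3·2+1·4+4·0 = 10 | 2·5 = 10
E: 3·4+1·2+4·0 = 14 | 2·7 = 14
gcd(3,1,4,2) = 1

Coefficients: [3, 1, 4, 2]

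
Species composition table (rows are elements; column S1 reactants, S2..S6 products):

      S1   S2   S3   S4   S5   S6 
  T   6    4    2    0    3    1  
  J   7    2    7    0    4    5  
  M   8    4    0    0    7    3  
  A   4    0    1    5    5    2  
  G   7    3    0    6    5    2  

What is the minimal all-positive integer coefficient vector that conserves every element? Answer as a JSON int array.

T: 5·6 = 30 | 5·4+1·2+1·0+2·3+2·1 = 30
J: 5·7 = 35 | 5·2+1·7+1·0+2·4+2·5 = 35
M: 5·8 = 40 | 5·4+1·0+1·0+2·7+2·3 = 40
A: 5·4 = 20 | 5·0+1·1+1·5+2·5+2·2 = 20
G: 5·7 = 35 | 5·3+1·0+1·6+2·5+2·2 = 35
gcd(5,5,1,1,2,2) = 1

Coefficients: [5, 5, 1, 1, 2, 2]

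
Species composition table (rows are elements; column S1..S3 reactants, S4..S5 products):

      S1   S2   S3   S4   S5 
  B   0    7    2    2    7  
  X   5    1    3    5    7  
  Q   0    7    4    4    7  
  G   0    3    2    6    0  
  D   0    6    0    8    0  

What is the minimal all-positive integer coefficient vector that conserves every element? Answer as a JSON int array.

Coefficients: [6, 4, 3, 3, 4]

B: 6·0+4·7+3·2 = 34 | 3·2+4·7 = 34
X: 6·5+4·1+3·3 = 43 | 3·5+4·7 = 43
Q: 6·0+4·7+3·4 = 40 | 3·4+4·7 = 40
G: 6·0+4·3+3·2 = 18 | 3·6+4·0 = 18
D: 6·0+4·6+3·0 = 24 | 3·8+4·0 = 24
gcd(6,4,3,3,4) = 1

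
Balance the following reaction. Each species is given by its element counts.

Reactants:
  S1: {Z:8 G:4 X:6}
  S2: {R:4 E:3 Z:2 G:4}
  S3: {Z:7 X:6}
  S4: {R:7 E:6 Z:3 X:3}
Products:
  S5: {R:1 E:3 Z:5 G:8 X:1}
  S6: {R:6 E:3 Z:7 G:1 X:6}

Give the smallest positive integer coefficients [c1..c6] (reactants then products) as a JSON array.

Coefficients: [2, 5, 2, 1, 3, 4]

R: 2·0+5·4+2·0+1·7 = 27 | 3·1+4·6 = 27
E: 2·0+5·3+2·0+1·6 = 21 | 3·3+4·3 = 21
Z: 2·8+5·2+2·7+1·3 = 43 | 3·5+4·7 = 43
G: 2·4+5·4+2·0+1·0 = 28 | 3·8+4·1 = 28
X: 2·6+5·0+2·6+1·3 = 27 | 3·1+4·6 = 27
gcd(2,5,2,1,3,4) = 1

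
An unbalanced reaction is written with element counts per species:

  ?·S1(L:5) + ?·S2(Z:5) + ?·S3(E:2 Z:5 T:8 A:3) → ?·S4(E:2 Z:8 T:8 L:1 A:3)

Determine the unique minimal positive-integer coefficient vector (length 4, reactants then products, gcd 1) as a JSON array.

E: 1·0+3·0+5·2 = 10 | 5·2 = 10
Z: 1·0+3·5+5·5 = 40 | 5·8 = 40
T: 1·0+3·0+5·8 = 40 | 5·8 = 40
L: 1·5+3·0+5·0 = 5 | 5·1 = 5
A: 1·0+3·0+5·3 = 15 | 5·3 = 15
gcd(1,3,5,5) = 1

Coefficients: [1, 3, 5, 5]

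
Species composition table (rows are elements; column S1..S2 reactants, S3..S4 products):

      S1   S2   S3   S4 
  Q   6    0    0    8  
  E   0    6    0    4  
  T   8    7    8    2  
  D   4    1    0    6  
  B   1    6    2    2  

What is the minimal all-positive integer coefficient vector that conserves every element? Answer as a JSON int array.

Q: 4·6+2·0 = 24 | 5·0+3·8 = 24
E: 4·0+2·6 = 12 | 5·0+3·4 = 12
T: 4·8+2·7 = 46 | 5·8+3·2 = 46
D: 4·4+2·1 = 18 | 5·0+3·6 = 18
B: 4·1+2·6 = 16 | 5·2+3·2 = 16
gcd(4,2,5,3) = 1

Coefficients: [4, 2, 5, 3]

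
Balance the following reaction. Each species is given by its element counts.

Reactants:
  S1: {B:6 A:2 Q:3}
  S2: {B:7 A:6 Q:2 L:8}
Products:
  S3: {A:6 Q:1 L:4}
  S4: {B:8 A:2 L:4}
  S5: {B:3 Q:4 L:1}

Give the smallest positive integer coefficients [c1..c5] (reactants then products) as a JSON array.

Coefficients: [3, 6, 5, 6, 4]

B: 3·6+6·7 = 60 | 5·0+6·8+4·3 = 60
A: 3·2+6·6 = 42 | 5·6+6·2+4·0 = 42
Q: 3·3+6·2 = 21 | 5·1+6·0+4·4 = 21
L: 3·0+6·8 = 48 | 5·4+6·4+4·1 = 48
gcd(3,6,5,6,4) = 1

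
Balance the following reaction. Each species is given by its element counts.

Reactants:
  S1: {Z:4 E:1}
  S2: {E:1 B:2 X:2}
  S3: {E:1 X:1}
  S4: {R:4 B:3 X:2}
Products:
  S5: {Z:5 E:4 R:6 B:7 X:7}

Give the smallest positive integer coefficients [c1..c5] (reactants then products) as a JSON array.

Coefficients: [5, 5, 6, 6, 4]

Z: 5·4+5·0+6·0+6·0 = 20 | 4·5 = 20
E: 5·1+5·1+6·1+6·0 = 16 | 4·4 = 16
R: 5·0+5·0+6·0+6·4 = 24 | 4·6 = 24
B: 5·0+5·2+6·0+6·3 = 28 | 4·7 = 28
X: 5·0+5·2+6·1+6·2 = 28 | 4·7 = 28
gcd(5,5,6,6,4) = 1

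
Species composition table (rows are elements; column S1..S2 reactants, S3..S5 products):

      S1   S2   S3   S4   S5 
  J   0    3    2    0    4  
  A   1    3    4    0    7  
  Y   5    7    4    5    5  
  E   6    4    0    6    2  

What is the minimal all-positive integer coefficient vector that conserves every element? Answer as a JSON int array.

Coefficients: [5, 2, 1, 6, 1]

J: 5·0+2·3 = 6 | 1·2+6·0+1·4 = 6
A: 5·1+2·3 = 11 | 1·4+6·0+1·7 = 11
Y: 5·5+2·7 = 39 | 1·4+6·5+1·5 = 39
E: 5·6+2·4 = 38 | 1·0+6·6+1·2 = 38
gcd(5,2,1,6,1) = 1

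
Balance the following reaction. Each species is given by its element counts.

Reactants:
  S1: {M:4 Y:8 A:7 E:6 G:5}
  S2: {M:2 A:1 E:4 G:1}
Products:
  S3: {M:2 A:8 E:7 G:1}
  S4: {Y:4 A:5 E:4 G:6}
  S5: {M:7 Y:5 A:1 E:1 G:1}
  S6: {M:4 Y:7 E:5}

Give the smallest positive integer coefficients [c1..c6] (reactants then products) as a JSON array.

Coefficients: [5, 3, 2, 4, 2, 2]

M: 5·4+3·2 = 26 | 2·2+4·0+2·7+2·4 = 26
Y: 5·8+3·0 = 40 | 2·0+4·4+2·5+2·7 = 40
A: 5·7+3·1 = 38 | 2·8+4·5+2·1+2·0 = 38
E: 5·6+3·4 = 42 | 2·7+4·4+2·1+2·5 = 42
G: 5·5+3·1 = 28 | 2·1+4·6+2·1+2·0 = 28
gcd(5,3,2,4,2,2) = 1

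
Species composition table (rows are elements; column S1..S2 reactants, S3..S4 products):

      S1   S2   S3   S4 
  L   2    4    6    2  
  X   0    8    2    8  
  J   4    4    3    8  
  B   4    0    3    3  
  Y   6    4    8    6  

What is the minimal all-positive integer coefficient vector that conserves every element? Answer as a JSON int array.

Coefficients: [6, 5, 4, 4]

L: 6·2+5·4 = 32 | 4·6+4·2 = 32
X: 6·0+5·8 = 40 | 4·2+4·8 = 40
J: 6·4+5·4 = 44 | 4·3+4·8 = 44
B: 6·4+5·0 = 24 | 4·3+4·3 = 24
Y: 6·6+5·4 = 56 | 4·8+4·6 = 56
gcd(6,5,4,4) = 1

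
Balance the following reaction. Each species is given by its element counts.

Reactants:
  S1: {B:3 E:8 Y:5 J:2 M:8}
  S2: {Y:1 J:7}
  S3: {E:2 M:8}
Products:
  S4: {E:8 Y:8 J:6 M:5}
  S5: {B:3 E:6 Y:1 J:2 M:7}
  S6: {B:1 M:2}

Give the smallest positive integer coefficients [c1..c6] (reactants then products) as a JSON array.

B: 5·3+2·0+1·0 = 15 | 3·0+3·3+6·1 = 15
E: 5·8+2·0+1·2 = 42 | 3·8+3·6+6·0 = 42
Y: 5·5+2·1+1·0 = 27 | 3·8+3·1+6·0 = 27
J: 5·2+2·7+1·0 = 24 | 3·6+3·2+6·0 = 24
M: 5·8+2·0+1·8 = 48 | 3·5+3·7+6·2 = 48
gcd(5,2,1,3,3,6) = 1

Coefficients: [5, 2, 1, 3, 3, 6]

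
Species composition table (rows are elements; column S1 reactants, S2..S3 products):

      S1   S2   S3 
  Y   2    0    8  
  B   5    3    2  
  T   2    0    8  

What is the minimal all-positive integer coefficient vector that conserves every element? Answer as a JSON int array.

Y: 4·2 = 8 | 6·0+1·8 = 8
B: 4·5 = 20 | 6·3+1·2 = 20
T: 4·2 = 8 | 6·0+1·8 = 8
gcd(4,6,1) = 1

Coefficients: [4, 6, 1]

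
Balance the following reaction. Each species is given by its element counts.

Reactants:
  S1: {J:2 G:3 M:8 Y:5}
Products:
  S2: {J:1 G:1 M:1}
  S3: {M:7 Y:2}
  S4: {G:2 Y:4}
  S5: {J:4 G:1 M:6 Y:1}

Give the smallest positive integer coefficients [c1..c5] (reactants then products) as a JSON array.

J: 5·2 = 10 | 6·1+4·0+4·0+1·4 = 10
G: 5·3 = 15 | 6·1+4·0+4·2+1·1 = 15
M: 5·8 = 40 | 6·1+4·7+4·0+1·6 = 40
Y: 5·5 = 25 | 6·0+4·2+4·4+1·1 = 25
gcd(5,6,4,4,1) = 1

Coefficients: [5, 6, 4, 4, 1]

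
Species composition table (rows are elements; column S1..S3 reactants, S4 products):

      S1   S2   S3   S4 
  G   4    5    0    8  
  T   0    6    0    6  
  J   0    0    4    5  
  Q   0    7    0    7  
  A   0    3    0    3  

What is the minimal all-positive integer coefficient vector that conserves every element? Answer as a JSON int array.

G: 3·4+4·5+5·0 = 32 | 4·8 = 32
T: 3·0+4·6+5·0 = 24 | 4·6 = 24
J: 3·0+4·0+5·4 = 20 | 4·5 = 20
Q: 3·0+4·7+5·0 = 28 | 4·7 = 28
A: 3·0+4·3+5·0 = 12 | 4·3 = 12
gcd(3,4,5,4) = 1

Coefficients: [3, 4, 5, 4]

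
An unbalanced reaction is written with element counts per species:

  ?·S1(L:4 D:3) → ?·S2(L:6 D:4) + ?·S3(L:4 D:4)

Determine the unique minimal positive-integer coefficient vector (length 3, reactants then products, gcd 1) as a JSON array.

L: 4·4 = 16 | 2·6+1·4 = 16
D: 4·3 = 12 | 2·4+1·4 = 12
gcd(4,2,1) = 1

Coefficients: [4, 2, 1]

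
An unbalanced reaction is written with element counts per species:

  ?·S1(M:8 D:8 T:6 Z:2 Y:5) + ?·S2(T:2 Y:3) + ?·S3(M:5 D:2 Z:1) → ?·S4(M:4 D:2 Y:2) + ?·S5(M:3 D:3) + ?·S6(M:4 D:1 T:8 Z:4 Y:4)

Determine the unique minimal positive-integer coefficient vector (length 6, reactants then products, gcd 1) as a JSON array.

M: 1·8+5·0+6·5 = 38 | 6·4+2·3+2·4 = 38
D: 1·8+5·0+6·2 = 20 | 6·2+2·3+2·1 = 20
T: 1·6+5·2+6·0 = 16 | 6·0+2·0+2·8 = 16
Z: 1·2+5·0+6·1 = 8 | 6·0+2·0+2·4 = 8
Y: 1·5+5·3+6·0 = 20 | 6·2+2·0+2·4 = 20
gcd(1,5,6,6,2,2) = 1

Coefficients: [1, 5, 6, 6, 2, 2]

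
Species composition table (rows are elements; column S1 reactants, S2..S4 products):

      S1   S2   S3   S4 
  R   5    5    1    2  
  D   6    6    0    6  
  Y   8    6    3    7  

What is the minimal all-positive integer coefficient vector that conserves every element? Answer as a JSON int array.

Coefficients: [5, 4, 3, 1]

R: 5·5 = 25 | 4·5+3·1+1·2 = 25
D: 5·6 = 30 | 4·6+3·0+1·6 = 30
Y: 5·8 = 40 | 4·6+3·3+1·7 = 40
gcd(5,4,3,1) = 1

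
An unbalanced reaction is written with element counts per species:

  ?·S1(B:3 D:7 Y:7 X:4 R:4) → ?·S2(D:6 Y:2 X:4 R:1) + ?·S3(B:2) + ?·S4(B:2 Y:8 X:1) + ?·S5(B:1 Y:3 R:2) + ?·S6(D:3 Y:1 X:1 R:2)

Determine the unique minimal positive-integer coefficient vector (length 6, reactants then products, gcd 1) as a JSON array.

B: 6·3 = 18 | 4·0+5·2+2·2+4·1+6·0 = 18
D: 6·7 = 42 | 4·6+5·0+2·0+4·0+6·3 = 42
Y: 6·7 = 42 | 4·2+5·0+2·8+4·3+6·1 = 42
X: 6·4 = 24 | 4·4+5·0+2·1+4·0+6·1 = 24
R: 6·4 = 24 | 4·1+5·0+2·0+4·2+6·2 = 24
gcd(6,4,5,2,4,6) = 1

Coefficients: [6, 4, 5, 2, 4, 6]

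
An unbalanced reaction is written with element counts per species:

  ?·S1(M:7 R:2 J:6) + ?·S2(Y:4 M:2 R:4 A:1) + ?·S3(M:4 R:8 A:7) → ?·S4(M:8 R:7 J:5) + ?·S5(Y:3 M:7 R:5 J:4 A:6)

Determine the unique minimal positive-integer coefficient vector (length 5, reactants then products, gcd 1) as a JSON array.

Coefficients: [6, 3, 3, 4, 4]

Y: 6·0+3·4+3·0 = 12 | 4·0+4·3 = 12
M: 6·7+3·2+3·4 = 60 | 4·8+4·7 = 60
R: 6·2+3·4+3·8 = 48 | 4·7+4·5 = 48
J: 6·6+3·0+3·0 = 36 | 4·5+4·4 = 36
A: 6·0+3·1+3·7 = 24 | 4·0+4·6 = 24
gcd(6,3,3,4,4) = 1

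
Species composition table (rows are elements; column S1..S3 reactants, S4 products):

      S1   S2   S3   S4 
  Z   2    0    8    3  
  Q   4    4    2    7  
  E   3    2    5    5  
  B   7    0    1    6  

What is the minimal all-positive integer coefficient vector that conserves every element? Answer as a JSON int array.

Z: 5·2+5·0+1·8 = 18 | 6·3 = 18
Q: 5·4+5·4+1·2 = 42 | 6·7 = 42
E: 5·3+5·2+1·5 = 30 | 6·5 = 30
B: 5·7+5·0+1·1 = 36 | 6·6 = 36
gcd(5,5,1,6) = 1

Coefficients: [5, 5, 1, 6]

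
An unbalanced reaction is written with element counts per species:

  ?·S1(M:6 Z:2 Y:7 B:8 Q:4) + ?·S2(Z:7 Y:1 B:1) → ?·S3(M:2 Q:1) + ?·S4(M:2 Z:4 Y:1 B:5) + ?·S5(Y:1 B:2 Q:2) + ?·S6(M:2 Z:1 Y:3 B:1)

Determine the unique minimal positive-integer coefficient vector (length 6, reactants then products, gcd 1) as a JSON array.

M: 3·6+1·0 = 18 | 2·2+2·2+5·0+5·2 = 18
Z: 3·2+1·7 = 13 | 2·0+2·4+5·0+5·1 = 13
Y: 3·7+1·1 = 22 | 2·0+2·1+5·1+5·3 = 22
B: 3·8+1·1 = 25 | 2·0+2·5+5·2+5·1 = 25
Q: 3·4+1·0 = 12 | 2·1+2·0+5·2+5·0 = 12
gcd(3,1,2,2,5,5) = 1

Coefficients: [3, 1, 2, 2, 5, 5]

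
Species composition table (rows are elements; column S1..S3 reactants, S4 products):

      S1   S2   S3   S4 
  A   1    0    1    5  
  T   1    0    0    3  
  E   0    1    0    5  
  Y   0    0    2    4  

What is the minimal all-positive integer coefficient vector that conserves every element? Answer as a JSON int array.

A: 3·1+5·0+2·1 = 5 | 1·5 = 5
T: 3·1+5·0+2·0 = 3 | 1·3 = 3
E: 3·0+5·1+2·0 = 5 | 1·5 = 5
Y: 3·0+5·0+2·2 = 4 | 1·4 = 4
gcd(3,5,2,1) = 1

Coefficients: [3, 5, 2, 1]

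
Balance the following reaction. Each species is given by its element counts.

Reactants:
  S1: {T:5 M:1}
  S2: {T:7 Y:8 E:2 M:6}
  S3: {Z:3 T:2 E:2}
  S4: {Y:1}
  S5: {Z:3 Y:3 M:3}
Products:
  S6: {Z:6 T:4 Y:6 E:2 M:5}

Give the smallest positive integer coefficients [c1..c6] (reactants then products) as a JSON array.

Z: 1·0+1·0+4·3+4·0+6·3 = 30 | 5·6 = 30
T: 1·5+1·7+4·2+4·0+6·0 = 20 | 5·4 = 20
Y: 1·0+1·8+4·0+4·1+6·3 = 30 | 5·6 = 30
E: 1·0+1·2+4·2+4·0+6·0 = 10 | 5·2 = 10
M: 1·1+1·6+4·0+4·0+6·3 = 25 | 5·5 = 25
gcd(1,1,4,4,6,5) = 1

Coefficients: [1, 1, 4, 4, 6, 5]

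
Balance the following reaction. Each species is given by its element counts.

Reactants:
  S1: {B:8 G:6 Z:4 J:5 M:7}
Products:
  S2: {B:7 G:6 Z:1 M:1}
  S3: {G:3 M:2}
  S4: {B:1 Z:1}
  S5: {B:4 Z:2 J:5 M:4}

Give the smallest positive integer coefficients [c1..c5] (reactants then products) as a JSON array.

Coefficients: [3, 1, 4, 5, 3]

B: 3·8 = 24 | 1·7+4·0+5·1+3·4 = 24
G: 3·6 = 18 | 1·6+4·3+5·0+3·0 = 18
Z: 3·4 = 12 | 1·1+4·0+5·1+3·2 = 12
J: 3·5 = 15 | 1·0+4·0+5·0+3·5 = 15
M: 3·7 = 21 | 1·1+4·2+5·0+3·4 = 21
gcd(3,1,4,5,3) = 1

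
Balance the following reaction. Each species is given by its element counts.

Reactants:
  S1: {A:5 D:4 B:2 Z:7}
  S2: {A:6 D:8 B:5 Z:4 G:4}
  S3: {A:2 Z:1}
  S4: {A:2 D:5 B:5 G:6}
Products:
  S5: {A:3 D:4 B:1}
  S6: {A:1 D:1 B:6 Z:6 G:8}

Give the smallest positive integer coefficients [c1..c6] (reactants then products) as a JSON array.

A: 1·5+1·6+1·2+2·2 = 17 | 5·3+2·1 = 17
D: 1·4+1·8+1·0+2·5 = 22 | 5·4+2·1 = 22
B: 1·2+1·5+1·0+2·5 = 17 | 5·1+2·6 = 17
Z: 1·7+1·4+1·1+2·0 = 12 | 5·0+2·6 = 12
G: 1·0+1·4+1·0+2·6 = 16 | 5·0+2·8 = 16
gcd(1,1,1,2,5,2) = 1

Coefficients: [1, 1, 1, 2, 5, 2]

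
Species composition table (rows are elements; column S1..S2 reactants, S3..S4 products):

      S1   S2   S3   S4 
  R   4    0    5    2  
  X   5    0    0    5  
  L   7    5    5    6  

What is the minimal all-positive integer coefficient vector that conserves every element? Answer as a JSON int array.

Coefficients: [5, 1, 2, 5]

R: 5·4+1·0 = 20 | 2·5+5·2 = 20
X: 5·5+1·0 = 25 | 2·0+5·5 = 25
L: 5·7+1·5 = 40 | 2·5+5·6 = 40
gcd(5,1,2,5) = 1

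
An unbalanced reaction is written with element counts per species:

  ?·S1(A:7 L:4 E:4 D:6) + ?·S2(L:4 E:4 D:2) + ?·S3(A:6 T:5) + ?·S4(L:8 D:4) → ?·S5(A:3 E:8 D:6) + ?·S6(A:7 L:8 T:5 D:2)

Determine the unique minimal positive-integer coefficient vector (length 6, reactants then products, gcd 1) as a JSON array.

Coefficients: [2, 4, 5, 2, 3, 5]

A: 2·7+4·0+5·6+2·0 = 44 | 3·3+5·7 = 44
L: 2·4+4·4+5·0+2·8 = 40 | 3·0+5·8 = 40
T: 2·0+4·0+5·5+2·0 = 25 | 3·0+5·5 = 25
E: 2·4+4·4+5·0+2·0 = 24 | 3·8+5·0 = 24
D: 2·6+4·2+5·0+2·4 = 28 | 3·6+5·2 = 28
gcd(2,4,5,2,3,5) = 1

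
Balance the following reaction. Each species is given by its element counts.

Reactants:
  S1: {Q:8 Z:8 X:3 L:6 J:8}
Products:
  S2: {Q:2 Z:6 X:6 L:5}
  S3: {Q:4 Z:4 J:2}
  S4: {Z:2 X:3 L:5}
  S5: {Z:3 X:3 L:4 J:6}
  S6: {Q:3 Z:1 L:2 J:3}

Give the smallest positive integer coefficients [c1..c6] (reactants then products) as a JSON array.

Q: 5·8 = 40 | 1·2+5·4+1·0+2·0+6·3 = 40
Z: 5·8 = 40 | 1·6+5·4+1·2+2·3+6·1 = 40
X: 5·3 = 15 | 1·6+5·0+1·3+2·3+6·0 = 15
L: 5·6 = 30 | 1·5+5·0+1·5+2·4+6·2 = 30
J: 5·8 = 40 | 1·0+5·2+1·0+2·6+6·3 = 40
gcd(5,1,5,1,2,6) = 1

Coefficients: [5, 1, 5, 1, 2, 6]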